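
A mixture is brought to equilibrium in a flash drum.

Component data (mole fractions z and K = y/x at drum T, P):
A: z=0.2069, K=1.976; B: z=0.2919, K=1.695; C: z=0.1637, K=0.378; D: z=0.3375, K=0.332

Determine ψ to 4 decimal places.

ψ = 0.1443

Rachford–Rice: g(ψ) = Σ zᵢ(Kᵢ−1)/(1+ψ(Kᵢ−1)) = 0.
Feasibility: ΣzᵢKᵢ = 1.0775, Σzᵢ/Kᵢ = 1.7266 — both > 1, two phases present.
Newton–Raphson from ψ = 0.5:
  ψ = 0.5000: g = -0.20003, g' = -0.6396 → ψ = 0.1873
  ψ = 0.1873: g = -0.02269, g' = -0.5292 → ψ = 0.1444
  ψ = 0.1444: g = -0.00002, g' = -0.5288 → ψ = 0.1443
Converged at ψ = 0.1443.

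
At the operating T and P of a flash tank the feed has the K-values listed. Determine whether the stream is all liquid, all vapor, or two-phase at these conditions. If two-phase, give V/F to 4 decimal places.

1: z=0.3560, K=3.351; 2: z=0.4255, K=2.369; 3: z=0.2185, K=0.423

all vapor

ΣzᵢKᵢ = 2.2934; Σzᵢ/Kᵢ = 0.8024.
Since Σzᵢ/Kᵢ < 1 the mixture is above its dew point — single vapor phase.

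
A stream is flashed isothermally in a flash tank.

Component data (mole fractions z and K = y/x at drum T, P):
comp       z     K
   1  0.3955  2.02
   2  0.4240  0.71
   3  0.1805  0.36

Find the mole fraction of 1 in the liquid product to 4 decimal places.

Material balance + equilibrium reduce to Σ zᵢ(Kᵢ−1)/(1+β(Kᵢ−1)) = 0.
Feasibility: ΣzᵢKᵢ = 1.1649, Σzᵢ/Kᵢ = 1.2944 — both > 1, two phases present.
Newton–Raphson from β = 0.6:
  β = 0.6000: g = -0.08614, g' = -0.4055 → β = 0.3875
  β = 0.3875: g = -0.00303, g' = -0.3874 → β = 0.3797
Converged at β = 0.3797.
Compositions from xᵢ = zᵢ/(1+β(Kᵢ−1)), yᵢ = Kᵢxᵢ:
  1: x = 0.2851, y = 0.5759
  2: x = 0.4765, y = 0.3383
  3: x = 0.2384, y = 0.0858

x_1 = 0.2851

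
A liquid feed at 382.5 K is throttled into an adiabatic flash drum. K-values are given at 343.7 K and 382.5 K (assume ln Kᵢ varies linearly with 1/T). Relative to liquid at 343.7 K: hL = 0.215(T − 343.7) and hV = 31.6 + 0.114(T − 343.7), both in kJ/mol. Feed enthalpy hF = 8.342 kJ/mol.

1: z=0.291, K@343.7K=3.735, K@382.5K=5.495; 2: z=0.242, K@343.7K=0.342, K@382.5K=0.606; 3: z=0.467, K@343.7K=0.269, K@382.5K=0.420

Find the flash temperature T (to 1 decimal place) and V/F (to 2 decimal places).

Adiabatic flash: solve Rachford–Rice at each trial T, then check hF = ψ·hV(T) + (1−ψ)·hL(T).
  T = 343.7 K: K = (3.735, 0.342, 0.269), RR gives ψ = 0.153, H_out = 4.828 kJ/mol
  T = 382.5 K: K = (5.495, 0.606, 0.420), RR gives ψ = 0.402, H_out = 19.457 kJ/mol
  T = 363.1 K: K = (4.577, 0.462, 0.340), RR gives ψ = 0.272, H_out = 12.225 kJ/mol
  T = 353.4 K: K = (4.146, 0.399, 0.303), RR gives ψ = 0.213, H_out = 8.598 kJ/mol
  T = 348.5 K: K = (3.936, 0.370, 0.286), RR gives ψ = 0.183, H_out = 6.719 kJ/mol
  T = 350.9 K: K = (4.038, 0.384, 0.294), RR gives ψ = 0.197, H_out = 7.644 kJ/mol
  T = 352.1 K: K = (4.090, 0.391, 0.299), RR gives ψ = 0.205, H_out = 8.103 kJ/mol
Linear interpolation between T = 352.1 (H_out = 8.103) and T = 353.4 (H_out = 8.598) on hF = 8.342 gives T ≈ 352.7 K, at which ψ = 0.21.

T = 352.7 K, V/F = 0.21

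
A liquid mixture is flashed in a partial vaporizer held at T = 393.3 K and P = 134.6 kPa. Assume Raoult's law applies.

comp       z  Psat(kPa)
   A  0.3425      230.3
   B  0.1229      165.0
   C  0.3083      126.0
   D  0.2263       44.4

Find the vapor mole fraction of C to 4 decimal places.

y_C = 0.2954

Raoult's law: Kᵢ = Pᵢˢᵃᵗ/P = Pᵢˢᵃᵗ/134.6.
  K_A = 230.3/134.6 = 1.710996, K_B = 165.0/134.6 = 1.225854, K_C = 126.0/134.6 = 0.936107, K_D = 44.4/134.6 = 0.329866
Material balance + equilibrium reduce to Σ zᵢ(Kᵢ−1)/(1+ψ(Kᵢ−1)) = 0.
Check two-phase: ΣzᵢKᵢ = 1.0999 > 1 and Σzᵢ/Kᵢ = 1.3158 > 1, so g(0) = 0.0999 > 0 and g(1) = -0.3158 < 0.
Newton–Raphson from ψ = 0.5:
  ψ = 0.5000: g = -0.04383, g' = -0.3305 → ψ = 0.3674
  ψ = 0.3674: g = -0.00264, g' = -0.2944 → ψ = 0.3584
Converged at ψ = 0.3584.
Compositions from xᵢ = zᵢ/(1+ψ(Kᵢ−1)), yᵢ = Kᵢxᵢ:
  A: x = 0.2729, y = 0.4670
  B: x = 0.1137, y = 0.1394
  C: x = 0.3155, y = 0.2954
  D: x = 0.2978, y = 0.0982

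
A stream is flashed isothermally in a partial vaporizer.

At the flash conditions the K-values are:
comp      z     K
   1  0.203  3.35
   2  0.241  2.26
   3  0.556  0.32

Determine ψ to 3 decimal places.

ψ = 0.326

Newton–Raphson from ψ = 0.52:
  ψ = 0.520: g = -0.1867, g' = -0.982 → ψ = 0.330
  ψ = 0.330: g = -0.0041, g' = -0.974 → ψ = 0.326
Converged at ψ = 0.326.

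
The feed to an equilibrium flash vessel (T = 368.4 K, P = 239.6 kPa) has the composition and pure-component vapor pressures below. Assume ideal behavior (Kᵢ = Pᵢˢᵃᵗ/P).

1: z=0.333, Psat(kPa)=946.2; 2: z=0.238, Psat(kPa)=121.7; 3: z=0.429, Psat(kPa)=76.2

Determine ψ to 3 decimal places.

Raoult's law: Kᵢ = Pᵢˢᵃᵗ/P = Pᵢˢᵃᵗ/239.6.
  K_1 = 946.2/239.6 = 3.94908, K_2 = 121.7/239.6 = 0.50793, K_3 = 76.2/239.6 = 0.31803
Newton–Raphson from ψ = 0.5:
  ψ = 0.500: g = -0.2024, g' = -1.034 → ψ = 0.304
  ψ = 0.304: g = 0.0108, g' = -1.202 → ψ = 0.313
Converged at ψ = 0.313.

ψ = 0.313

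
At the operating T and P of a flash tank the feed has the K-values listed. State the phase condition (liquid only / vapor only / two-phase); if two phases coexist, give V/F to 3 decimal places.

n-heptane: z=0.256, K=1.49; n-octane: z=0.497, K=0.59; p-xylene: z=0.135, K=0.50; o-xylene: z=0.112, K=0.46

ΣzᵢKᵢ = 0.794; Σzᵢ/Kᵢ = 1.528.
Since ΣzᵢKᵢ < 1 the mixture is below its bubble point — single liquid phase.

liquid only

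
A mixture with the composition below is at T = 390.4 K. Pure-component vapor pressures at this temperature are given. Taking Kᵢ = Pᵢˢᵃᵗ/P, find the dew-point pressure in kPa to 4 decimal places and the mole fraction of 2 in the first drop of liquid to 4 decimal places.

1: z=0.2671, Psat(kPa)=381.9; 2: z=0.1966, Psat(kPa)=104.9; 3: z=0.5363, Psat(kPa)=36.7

At the dew point ψ → 1, so Σzᵢ/Kᵢ = 1 with Kᵢ = Pᵢˢᵃᵗ/P ⇒ 1/P = Σzᵢ/Pᵢˢᵃᵗ.
1/P = 0.2671/381.9 + 0.1966/104.9 + 0.5363/36.7 = 0.0171866 ⇒ P = 58.1847 kPa
xᵢ = zᵢP/Pᵢˢᵃᵗ ⇒ x_2 = 0.1966·58.1847/104.9 = 0.1090

Pdew = 58.1847 kPa, x_2 = 0.1090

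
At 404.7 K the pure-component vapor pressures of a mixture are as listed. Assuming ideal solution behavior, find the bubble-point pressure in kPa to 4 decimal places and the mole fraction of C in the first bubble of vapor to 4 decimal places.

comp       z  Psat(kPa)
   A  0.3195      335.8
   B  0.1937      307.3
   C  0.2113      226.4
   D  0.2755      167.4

Pbub = 260.7691 kPa, y_C = 0.1835

At the bubble point ψ → 0, so ΣzᵢKᵢ = 1 with Kᵢ = Pᵢˢᵃᵗ/P ⇒ P = ΣzᵢPᵢˢᵃᵗ.
P = 0.3195·335.8 + 0.1937·307.3 + 0.2113·226.4 + 0.2755·167.4 = 260.7691 kPa
yᵢ = zᵢPᵢˢᵃᵗ/P ⇒ y_C = 0.2113·226.4/260.7691 = 0.1835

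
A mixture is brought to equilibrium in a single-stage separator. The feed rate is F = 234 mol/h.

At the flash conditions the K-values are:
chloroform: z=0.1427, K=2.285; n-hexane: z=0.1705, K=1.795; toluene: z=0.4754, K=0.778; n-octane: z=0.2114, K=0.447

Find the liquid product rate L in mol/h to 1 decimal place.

Let β = V/F and solve Σ zᵢ(Kᵢ−1)/(1+β(Kᵢ−1)) = 0.
g(0) = ΣzᵢKᵢ − 1 = 0.0965 and g(1) = 1 − Σzᵢ/Kᵢ = -0.2414, so a root lies in (0, 1).
Iterate (Newton) starting at β = 0.5:
  β = 0.5000: g = -0.07166, g' = -0.2957 → β = 0.2576
  β = 0.2576: g = 0.00200, g' = -0.3215 → β = 0.2638
  β = 0.2638: g = 0.00000, g' = -0.3201 → β = 0.2639
Converged at β = 0.2639.
Then V = β·F = 0.2639·234 = 61.7 mol/h and L = F − V = 172.3 mol/h.

L = 172.3 mol/h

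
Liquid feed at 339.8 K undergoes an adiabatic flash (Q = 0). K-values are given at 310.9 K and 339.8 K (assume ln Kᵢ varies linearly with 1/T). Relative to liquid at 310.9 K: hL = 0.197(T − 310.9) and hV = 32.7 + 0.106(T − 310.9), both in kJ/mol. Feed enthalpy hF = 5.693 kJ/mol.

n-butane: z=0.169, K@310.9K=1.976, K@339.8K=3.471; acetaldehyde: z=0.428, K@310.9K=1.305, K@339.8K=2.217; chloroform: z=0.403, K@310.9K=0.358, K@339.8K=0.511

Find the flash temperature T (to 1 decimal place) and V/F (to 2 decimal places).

T = 312.2 K, V/F = 0.17

Adiabatic flash: solve Rachford–Rice at each trial T, then check hF = ψ·hV(T) + (1−ψ)·hL(T).
  T = 310.9 K: K = (1.976, 1.305, 0.358), RR gives ψ = 0.101, H_out = 3.313 kJ/mol
  T = 339.8 K: K = (3.471, 2.217, 0.511), RR gives ψ = 0.947, H_out = 34.169 kJ/mol
  T = 325.4 K: K = (2.654, 1.723, 0.431), RR gives ψ = 0.616, H_out = 22.175 kJ/mol
  T = 318.1 K: K = (2.296, 1.503, 0.394), RR gives ψ = 0.401, H_out = 14.284 kJ/mol
  T = 314.5 K: K = (2.132, 1.401, 0.376), RR gives ψ = 0.267, H_out = 9.358 kJ/mol
  T = 312.7 K: K = (2.053, 1.353, 0.367), RR gives ψ = 0.189, H_out = 6.503 kJ/mol
Linear interpolation between T = 310.9 (H_out = 3.313) and T = 312.7 (H_out = 6.503) on hF = 5.693 gives T ≈ 312.2 K, at which ψ = 0.17.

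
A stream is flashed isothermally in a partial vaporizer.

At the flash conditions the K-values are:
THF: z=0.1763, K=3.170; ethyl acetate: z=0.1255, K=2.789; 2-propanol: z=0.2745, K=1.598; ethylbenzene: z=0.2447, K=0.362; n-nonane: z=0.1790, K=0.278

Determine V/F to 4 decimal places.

V/F = 0.4961

Rachford–Rice: g(V/F) = Σ zᵢ(Kᵢ−1)/(1+V/F(Kᵢ−1)) = 0.
Check two-phase: ΣzᵢKᵢ = 1.4859 > 1 and Σzᵢ/Kᵢ = 1.5922 > 1, so g(0) = 0.4859 > 0 and g(1) = -0.5922 < 0.
Iterate (Newton) starting at V/F = 0.5:
  V/F = 0.5000: g = -0.00313, g' = -0.8043 → V/F = 0.4961
Converged at V/F = 0.4961.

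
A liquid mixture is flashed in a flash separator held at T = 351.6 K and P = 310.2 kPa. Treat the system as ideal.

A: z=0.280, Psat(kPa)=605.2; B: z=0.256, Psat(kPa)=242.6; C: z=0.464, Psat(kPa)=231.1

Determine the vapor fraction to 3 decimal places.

ψ = 0.400

Raoult's law: Kᵢ = Pᵢˢᵃᵗ/P = Pᵢˢᵃᵗ/310.2.
  K_A = 605.2/310.2 = 1.95100, K_B = 242.6/310.2 = 0.78208, K_C = 231.1/310.2 = 0.74500
Newton iteration, ψ⁰ = 0.39:
  ψ = 0.390: g = 0.0019, g' = -0.186 → ψ = 0.400
Converged at ψ = 0.400.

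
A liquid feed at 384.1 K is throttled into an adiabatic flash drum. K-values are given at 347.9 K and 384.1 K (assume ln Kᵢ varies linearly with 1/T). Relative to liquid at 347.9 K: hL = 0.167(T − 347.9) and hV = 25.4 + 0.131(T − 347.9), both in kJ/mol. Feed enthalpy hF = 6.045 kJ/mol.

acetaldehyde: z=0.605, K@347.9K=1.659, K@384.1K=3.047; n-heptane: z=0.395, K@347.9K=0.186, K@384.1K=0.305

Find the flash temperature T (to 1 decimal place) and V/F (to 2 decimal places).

T = 350.7 K, V/F = 0.22

Adiabatic flash: solve Rachford–Rice at each trial T, then check hF = ψ·hV(T) + (1−ψ)·hL(T).
  T = 347.9 K: K = (1.659, 0.186), RR gives ψ = 0.144, H_out = 3.654 kJ/mol
  T = 384.1 K: K = (3.047, 0.305), RR gives ψ = 0.678, H_out = 22.372 kJ/mol
  T = 366.0 K: K = (2.282, 0.241), RR gives ψ = 0.489, H_out = 15.130 kJ/mol
  T = 356.9 K: K = (1.952, 0.212), RR gives ψ = 0.353, H_out = 10.359 kJ/mol
  T = 352.4 K: K = (1.801, 0.199), RR gives ψ = 0.262, H_out = 7.372 kJ/mol
  T = 350.1 K: K = (1.728, 0.192), RR gives ψ = 0.206, H_out = 5.587 kJ/mol
Linear interpolation between T = 350.1 (H_out = 5.587) and T = 352.4 (H_out = 7.372) on hF = 6.045 gives T ≈ 350.7 K, at which ψ = 0.22.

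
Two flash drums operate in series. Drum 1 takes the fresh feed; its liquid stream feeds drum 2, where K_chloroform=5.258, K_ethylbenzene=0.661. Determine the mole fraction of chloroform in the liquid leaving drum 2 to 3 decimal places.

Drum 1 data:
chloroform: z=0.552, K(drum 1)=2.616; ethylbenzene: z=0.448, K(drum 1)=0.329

x_chloroform (drum 2) = 0.074

Drum 1:
Material balance + equilibrium reduce to Σ zᵢ(Kᵢ−1)/(1+ψ₁(Kᵢ−1)) = 0.
Feasibility: ΣzᵢKᵢ = 1.591, Σzᵢ/Kᵢ = 1.573 — both > 1, two phases present.
Binary case is linear: z₁(K₁−1)(1+ψ₁(K₂−1)) + z₂(K₂−1)(1+ψ₁(K₁−1)) = 0
⇒ ψ₁ = [z₁(K₁−1)+z₂(K₂−1)] / [−(K₁−1)(K₂−1)] = 0.5914/1.0843 = 0.545
Drum-1 compositions:
  chloroform: x = 0.293, y = 0.768
  ethylbenzene: x = 0.707, y = 0.232
Drum-2 feed = drum-1 liquid: z₂ = (0.2934, 0.7066).
Drum 2:
Binary case is linear: z₁(K₁−1)(1+ψ₂(K₂−1)) + z₂(K₂−1)(1+ψ₂(K₁−1)) = 0
⇒ ψ₂ = [z₁(K₁−1)+z₂(K₂−1)] / [−(K₁−1)(K₂−1)] = 1.0097/1.4435 = 0.700
  chloroform: x = 0.074, y = 0.388
  ethylbenzene: x = 0.926, y = 0.612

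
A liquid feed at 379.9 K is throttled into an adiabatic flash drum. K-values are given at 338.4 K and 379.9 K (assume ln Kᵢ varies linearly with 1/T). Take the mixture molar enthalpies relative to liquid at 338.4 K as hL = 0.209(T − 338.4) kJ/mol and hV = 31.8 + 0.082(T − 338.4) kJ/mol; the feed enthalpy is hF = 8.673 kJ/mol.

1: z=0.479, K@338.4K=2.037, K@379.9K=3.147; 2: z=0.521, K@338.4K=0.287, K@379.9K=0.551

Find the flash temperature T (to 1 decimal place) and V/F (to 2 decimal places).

T = 343.3 K, V/F = 0.25

Adiabatic flash: solve Rachford–Rice at each trial T, then check hF = ψ·hV(T) + (1−ψ)·hL(T).
  T = 338.4 K: K = (2.037, 0.287), RR gives ψ = 0.169, H_out = 5.387 kJ/mol
  T = 379.9 K: K = (3.147, 0.551), RR gives ψ = 0.824, H_out = 30.538 kJ/mol
  T = 359.1 K: K = (2.563, 0.405), RR gives ψ = 0.471, H_out = 18.080 kJ/mol
  T = 348.8 K: K = (2.294, 0.343), RR gives ψ = 0.326, H_out = 12.119 kJ/mol
  T = 343.6 K: K = (2.164, 0.314), RR gives ψ = 0.251, H_out = 8.891 kJ/mol
  T = 341.0 K: K = (2.100, 0.300), RR gives ψ = 0.211, H_out = 7.181 kJ/mol
  T = 342.3 K: K = (2.132, 0.307), RR gives ψ = 0.231, H_out = 8.045 kJ/mol
Linear interpolation between T = 342.3 (H_out = 8.045) and T = 343.6 (H_out = 8.891) on hF = 8.673 gives T ≈ 343.3 K, at which ψ = 0.25.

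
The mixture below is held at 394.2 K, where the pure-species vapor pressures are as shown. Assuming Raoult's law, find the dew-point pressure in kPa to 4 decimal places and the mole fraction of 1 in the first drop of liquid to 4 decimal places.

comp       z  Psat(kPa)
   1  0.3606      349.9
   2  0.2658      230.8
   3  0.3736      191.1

Pdew = 241.7080 kPa, x_1 = 0.2491

At the dew point ψ → 1, so Σzᵢ/Kᵢ = 1 with Kᵢ = Pᵢˢᵃᵗ/P ⇒ 1/P = Σzᵢ/Pᵢˢᵃᵗ.
1/P = 0.3606/349.9 + 0.2658/230.8 + 0.3736/191.1 = 0.0041372 ⇒ P = 241.7080 kPa
xᵢ = zᵢP/Pᵢˢᵃᵗ ⇒ x_1 = 0.3606·241.7080/349.9 = 0.2491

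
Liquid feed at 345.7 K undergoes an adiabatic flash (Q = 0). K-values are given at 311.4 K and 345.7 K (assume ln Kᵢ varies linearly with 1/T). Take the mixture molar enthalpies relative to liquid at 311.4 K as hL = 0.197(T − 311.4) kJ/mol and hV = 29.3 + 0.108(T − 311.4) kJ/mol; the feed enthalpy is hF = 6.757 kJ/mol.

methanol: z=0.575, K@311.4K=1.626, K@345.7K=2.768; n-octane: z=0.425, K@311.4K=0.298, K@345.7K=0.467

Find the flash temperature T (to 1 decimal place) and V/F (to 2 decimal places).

Adiabatic flash: solve Rachford–Rice at each trial T, then check hF = ψ·hV(T) + (1−ψ)·hL(T).
  T = 311.4 K: K = (1.626, 0.298), RR gives ψ = 0.140, H_out = 4.107 kJ/mol
  T = 345.7 K: K = (2.768, 0.467), RR gives ψ = 0.838, H_out = 28.763 kJ/mol
  T = 328.5 K: K = (2.150, 0.377), RR gives ψ = 0.554, H_out = 18.745 kJ/mol
  T = 319.9 K: K = (1.875, 0.336), RR gives ψ = 0.380, H_out = 12.531 kJ/mol
  T = 315.6 K: K = (1.746, 0.317), RR gives ψ = 0.272, H_out = 8.689 kJ/mol
  T = 313.5 K: K = (1.685, 0.307), RR gives ψ = 0.210, H_out = 6.525 kJ/mol
Linear interpolation between T = 313.5 (H_out = 6.525) and T = 315.6 (H_out = 8.689) on hF = 6.757 gives T ≈ 313.7 K, at which ψ = 0.22.

T = 313.7 K, V/F = 0.22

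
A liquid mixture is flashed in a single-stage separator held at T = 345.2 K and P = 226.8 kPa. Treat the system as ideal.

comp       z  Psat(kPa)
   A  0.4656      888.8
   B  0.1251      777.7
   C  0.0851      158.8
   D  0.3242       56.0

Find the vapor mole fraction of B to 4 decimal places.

y_B = 0.1578

Raoult's law: Kᵢ = Pᵢˢᵃᵗ/P = Pᵢˢᵃᵗ/226.8.
  K_A = 888.8/226.8 = 3.918871, K_B = 777.7/226.8 = 3.429012, K_C = 158.8/226.8 = 0.700176, K_D = 56.0/226.8 = 0.246914
Material balance + equilibrium reduce to Σ zᵢ(Kᵢ−1)/(1+ψ(Kᵢ−1)) = 0.
g(0) = ΣzᵢKᵢ − 1 = 1.3932 and g(1) = 1 − Σzᵢ/Kᵢ = -0.5898, so a root lies in (0, 1).
Newton–Raphson from ψ = 0.66:
  ψ = 0.6600: g = 0.06389, g' = -1.3108 → ψ = 0.7087
  ψ = 0.7087: g = -0.00152, g' = -1.3790 → ψ = 0.7076
Converged at ψ = 0.7076.
Compositions from xᵢ = zᵢ/(1+ψ(Kᵢ−1)), yᵢ = Kᵢxᵢ:
  A: x = 0.1519, y = 0.5952
  B: x = 0.0460, y = 0.1578
  C: x = 0.1080, y = 0.0756
  D: x = 0.6941, y = 0.1714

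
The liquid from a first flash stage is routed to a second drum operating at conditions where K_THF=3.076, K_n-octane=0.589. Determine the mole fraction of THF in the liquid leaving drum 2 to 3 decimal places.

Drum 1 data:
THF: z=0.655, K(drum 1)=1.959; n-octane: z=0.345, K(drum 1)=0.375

x_THF (drum 2) = 0.165

Drum 1:
Binary case is linear: z₁(K₁−1)(1+ψ₁(K₂−1)) + z₂(K₂−1)(1+ψ₁(K₁−1)) = 0
⇒ ψ₁ = [z₁(K₁−1)+z₂(K₂−1)] / [−(K₁−1)(K₂−1)] = 0.4125/0.5994 = 0.688
Drum-1 compositions:
  THF: x = 0.395, y = 0.773
  n-octane: x = 0.605, y = 0.227
Drum-2 feed = drum-1 liquid: z₂ = (0.3946, 0.6054).
Drum 2:
Let ψ₂ = V/F and solve Σ zᵢ(Kᵢ−1)/(1+ψ₂(Kᵢ−1)) = 0.
Check two-phase: ΣzᵢKᵢ = 1.570 > 1 and Σzᵢ/Kᵢ = 1.156 > 1, so g(0) = 0.570 > 0 and g(1) = -0.156 < 0.
Binary case is linear: z₁(K₁−1)(1+ψ₂(K₂−1)) + z₂(K₂−1)(1+ψ₂(K₁−1)) = 0
⇒ ψ₂ = [z₁(K₁−1)+z₂(K₂−1)] / [−(K₁−1)(K₂−1)] = 0.5703/0.8532 = 0.668
  THF: x = 0.165, y = 0.508
  n-octane: x = 0.835, y = 0.492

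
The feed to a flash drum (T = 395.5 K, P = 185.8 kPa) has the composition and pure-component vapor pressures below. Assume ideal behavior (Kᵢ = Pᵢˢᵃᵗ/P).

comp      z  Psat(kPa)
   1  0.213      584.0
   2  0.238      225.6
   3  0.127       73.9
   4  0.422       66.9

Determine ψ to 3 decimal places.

ψ = 0.165

Raoult's law: Kᵢ = Pᵢˢᵃᵗ/P = Pᵢˢᵃᵗ/185.8.
  K_1 = 584.0/185.8 = 3.14316, K_2 = 225.6/185.8 = 1.21421, K_3 = 73.9/185.8 = 0.39774, K_4 = 66.9/185.8 = 0.36006
Rachford–Rice: g(ψ) = Σ zᵢ(Kᵢ−1)/(1+ψ(Kᵢ−1)) = 0.
Feasibility: ΣzᵢKᵢ = 1.161, Σzᵢ/Kᵢ = 1.755 — both > 1, two phases present.
Newton–Raphson from ψ = 0.5:
  ψ = 0.500: g = -0.2402, g' = -0.705 → ψ = 0.159
  ψ = 0.159: g = 0.0043, g' = -0.825 → ψ = 0.165
Converged at ψ = 0.165.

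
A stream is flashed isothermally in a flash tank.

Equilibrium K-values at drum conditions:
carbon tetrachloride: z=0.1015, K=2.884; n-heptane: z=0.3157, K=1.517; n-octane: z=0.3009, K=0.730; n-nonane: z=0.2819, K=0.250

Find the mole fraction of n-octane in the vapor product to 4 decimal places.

Material balance + equilibrium reduce to Σ zᵢ(Kᵢ−1)/(1+ψ(Kᵢ−1)) = 0.
g(0) = ΣzᵢKᵢ − 1 = 0.0618 and g(1) = 1 − Σzᵢ/Kᵢ = -0.7831, so a root lies in (0, 1).
Newton–Raphson from ψ = 0.5:
  ψ = 0.5000: g = -0.20404, g' = -0.5841 → ψ = 0.1506
  ψ = 0.1506: g = -0.02267, g' = -0.5166 → ψ = 0.1068
  ψ = 0.1068: g = 0.00040, g' = -0.5361 → ψ = 0.1075
Converged at ψ = 0.1075.
Compositions from xᵢ = zᵢ/(1+ψ(Kᵢ−1)), yᵢ = Kᵢxᵢ:
  carbon tetrachloride: x = 0.0844, y = 0.2434
  n-heptane: x = 0.2991, y = 0.4537
  n-octane: x = 0.3099, y = 0.2262
  n-nonane: x = 0.3066, y = 0.0767

y_n-octane = 0.2262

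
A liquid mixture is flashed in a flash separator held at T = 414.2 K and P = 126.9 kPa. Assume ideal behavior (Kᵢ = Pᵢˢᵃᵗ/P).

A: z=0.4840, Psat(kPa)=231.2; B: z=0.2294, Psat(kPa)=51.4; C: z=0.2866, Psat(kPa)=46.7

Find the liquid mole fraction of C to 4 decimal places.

x_C = 0.3185

Raoult's law: Kᵢ = Pᵢˢᵃᵗ/P = Pᵢˢᵃᵗ/126.9.
  K_A = 231.2/126.9 = 1.821907, K_B = 51.4/126.9 = 0.405043, K_C = 46.7/126.9 = 0.368006
Newton–Raphson from ψ = 0.5:
  ψ = 0.5000: g = -0.17714, g' = -0.5734 → ψ = 0.1911
  ψ = 0.1911: g = -0.01619, g' = -0.4957 → ψ = 0.1584
Converged at ψ = 0.1584.
Compositions from xᵢ = zᵢ/(1+ψ(Kᵢ−1)), yᵢ = Kᵢxᵢ:
  A: x = 0.4282, y = 0.7802
  B: x = 0.2533, y = 0.1026
  C: x = 0.3185, y = 0.1172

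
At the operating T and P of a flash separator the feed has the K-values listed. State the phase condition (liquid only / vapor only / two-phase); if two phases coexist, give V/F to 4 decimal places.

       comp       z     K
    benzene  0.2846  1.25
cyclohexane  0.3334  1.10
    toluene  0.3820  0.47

ΣzᵢKᵢ = 0.9020; Σzᵢ/Kᵢ = 1.3435.
Since ΣzᵢKᵢ < 1 the mixture is below its bubble point — single liquid phase.

liquid only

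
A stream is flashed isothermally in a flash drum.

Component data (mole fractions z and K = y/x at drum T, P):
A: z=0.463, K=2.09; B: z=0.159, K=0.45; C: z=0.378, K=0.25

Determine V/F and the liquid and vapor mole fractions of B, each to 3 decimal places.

V/F = 0.176, x_B = 0.176, y_B = 0.079

Material balance + equilibrium reduce to Σ zᵢ(Kᵢ−1)/(1+V/F(Kᵢ−1)) = 0.
Feasibility: ΣzᵢKᵢ = 1.134, Σzᵢ/Kᵢ = 2.087 — both > 1, two phases present.
Newton–Raphson from V/F = 0.4:
  V/F = 0.400: g = -0.1657, g' = -0.780 → V/F = 0.188
  V/F = 0.188: g = -0.0084, g' = -0.727 → V/F = 0.176
Converged at V/F = 0.176.
Compositions from xᵢ = zᵢ/(1+V/F(Kᵢ−1)), yᵢ = Kᵢxᵢ:
  A: x = 0.388, y = 0.812
  B: x = 0.176, y = 0.079
  C: x = 0.435, y = 0.109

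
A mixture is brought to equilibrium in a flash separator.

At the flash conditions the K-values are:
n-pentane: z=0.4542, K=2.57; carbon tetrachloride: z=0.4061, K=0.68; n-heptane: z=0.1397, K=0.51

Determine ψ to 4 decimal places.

Newton–Raphson from ψ = 0.6:
  ψ = 0.6000: g = 0.10941, g' = -0.4278 → ψ = 0.8557
  ψ = 0.8557: g = 0.00746, g' = -0.3822 → ψ = 0.8752
Converged at ψ = 0.8752.

ψ = 0.8752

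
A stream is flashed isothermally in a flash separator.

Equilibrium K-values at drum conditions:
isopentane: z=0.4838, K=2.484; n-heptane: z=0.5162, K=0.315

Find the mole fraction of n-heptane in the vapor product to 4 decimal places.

Rachford–Rice: g(V/F) = Σ zᵢ(Kᵢ−1)/(1+V/F(Kᵢ−1)) = 0.
g(0) = ΣzᵢKᵢ − 1 = 0.3644 and g(1) = 1 − Σzᵢ/Kᵢ = -0.8335, so a root lies in (0, 1).
Binary case is linear: z₁(K₁−1)(1+V/F(K₂−1)) + z₂(K₂−1)(1+V/F(K₁−1)) = 0
⇒ V/F = [z₁(K₁−1)+z₂(K₂−1)] / [−(K₁−1)(K₂−1)] = 0.36436/1.01654 = 0.3584
Compositions from xᵢ = zᵢ/(1+V/F(Kᵢ−1)), yᵢ = Kᵢxᵢ:
  isopentane: x = 0.3158, y = 0.7845
  n-heptane: x = 0.6842, y = 0.2155

y_n-heptane = 0.2155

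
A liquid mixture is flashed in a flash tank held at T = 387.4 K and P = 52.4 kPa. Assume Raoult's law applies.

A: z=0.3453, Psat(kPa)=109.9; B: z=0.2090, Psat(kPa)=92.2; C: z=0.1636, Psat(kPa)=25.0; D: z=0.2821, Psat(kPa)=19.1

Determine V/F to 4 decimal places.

Raoult's law: Kᵢ = Pᵢˢᵃᵗ/P = Pᵢˢᵃᵗ/52.4.
  K_A = 109.9/52.4 = 2.097328, K_B = 92.2/52.4 = 1.759542, K_C = 25.0/52.4 = 0.477099, K_D = 19.1/52.4 = 0.364504
Rachford–Rice: g(V/F) = Σ zᵢ(Kᵢ−1)/(1+V/F(Kᵢ−1)) = 0.
Check two-phase: ΣzᵢKᵢ = 1.2728 > 1 and Σzᵢ/Kᵢ = 1.4003 > 1, so g(0) = 0.2728 > 0 and g(1) = -0.4003 < 0.
Newton–Raphson from V/F = 0.34:
  V/F = 0.3400: g = 0.06939, g' = -0.5482 → V/F = 0.4666
  V/F = 0.4666: g = -0.00017, g' = -0.5561 → V/F = 0.4663
Converged at V/F = 0.4663.

V/F = 0.4663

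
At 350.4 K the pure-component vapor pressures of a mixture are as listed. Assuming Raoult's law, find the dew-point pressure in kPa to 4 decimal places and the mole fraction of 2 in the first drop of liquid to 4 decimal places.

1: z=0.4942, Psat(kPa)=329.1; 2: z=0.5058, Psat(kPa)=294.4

At the dew point ψ → 1, so Σzᵢ/Kᵢ = 1 with Kᵢ = Pᵢˢᵃᵗ/P ⇒ 1/P = Σzᵢ/Pᵢˢᵃᵗ.
1/P = 0.4942/329.1 + 0.5058/294.4 = 0.0032197 ⇒ P = 310.5839 kPa
xᵢ = zᵢP/Pᵢˢᵃᵗ ⇒ x_2 = 0.5058·310.5839/294.4 = 0.5336

Pdew = 310.5839 kPa, x_2 = 0.5336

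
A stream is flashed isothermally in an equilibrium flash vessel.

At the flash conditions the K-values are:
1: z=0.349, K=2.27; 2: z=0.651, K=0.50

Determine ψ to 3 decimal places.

Material balance + equilibrium reduce to Σ zᵢ(Kᵢ−1)/(1+ψ(Kᵢ−1)) = 0.
Check two-phase: ΣzᵢKᵢ = 1.118 > 1 and Σzᵢ/Kᵢ = 1.456 > 1, so g(0) = 0.118 > 0 and g(1) = -0.456 < 0.
Binary case is linear: z₁(K₁−1)(1+ψ(K₂−1)) + z₂(K₂−1)(1+ψ(K₁−1)) = 0
⇒ ψ = [z₁(K₁−1)+z₂(K₂−1)] / [−(K₁−1)(K₂−1)] = 0.1177/0.6350 = 0.185

ψ = 0.185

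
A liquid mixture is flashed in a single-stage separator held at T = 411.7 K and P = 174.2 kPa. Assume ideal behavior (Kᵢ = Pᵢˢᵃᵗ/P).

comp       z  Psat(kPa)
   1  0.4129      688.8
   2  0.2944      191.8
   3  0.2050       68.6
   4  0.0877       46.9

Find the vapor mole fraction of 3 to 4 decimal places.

y_3 = 0.1556

Raoult's law: Kᵢ = Pᵢˢᵃᵗ/P = Pᵢˢᵃᵗ/174.2.
  K_1 = 688.8/174.2 = 3.954076, K_2 = 191.8/174.2 = 1.101033, K_3 = 68.6/174.2 = 0.393800, K_4 = 46.9/174.2 = 0.269231
Iterate (Newton) starting at ψ = 0.64:
  ψ = 0.6400: g = 0.12646, g' = -0.8003 → ψ = 0.7980
  ψ = 0.7980: g = -0.00365, g' = -0.8744 → ψ = 0.7938
Converged at ψ = 0.7938.
Compositions from xᵢ = zᵢ/(1+ψ(Kᵢ−1)), yᵢ = Kᵢxᵢ:
  1: x = 0.1234, y = 0.4881
  2: x = 0.2725, y = 0.3001
  3: x = 0.3952, y = 0.1556
  4: x = 0.2089, y = 0.0562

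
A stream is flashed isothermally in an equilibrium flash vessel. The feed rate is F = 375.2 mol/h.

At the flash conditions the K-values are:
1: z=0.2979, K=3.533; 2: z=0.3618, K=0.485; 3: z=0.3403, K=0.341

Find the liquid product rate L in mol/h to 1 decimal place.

Newton–Raphson from V/F = 0.5:
  V/F = 0.5000: g = -0.25248, g' = -0.8749 → V/F = 0.2114
  V/F = 0.2114: g = 0.02178, g' = -1.1310 → V/F = 0.2307
  V/F = 0.2307: g = 0.00040, g' = -1.0906 → V/F = 0.2310
Converged at V/F = 0.2310.
Then V = V/F·F = 0.2310·375.2 = 86.7 mol/h and L = F − V = 288.5 mol/h.

L = 288.5 mol/h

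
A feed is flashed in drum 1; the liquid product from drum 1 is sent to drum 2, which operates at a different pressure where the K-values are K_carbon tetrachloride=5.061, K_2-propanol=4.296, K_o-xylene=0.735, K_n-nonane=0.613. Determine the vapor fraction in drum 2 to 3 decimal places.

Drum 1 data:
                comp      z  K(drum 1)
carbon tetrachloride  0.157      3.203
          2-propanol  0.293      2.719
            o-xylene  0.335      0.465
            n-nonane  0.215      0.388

V/F (drum 2) = 0.515

Drum 1:
Rachford–Rice: g(ψ₁) = Σ zᵢ(Kᵢ−1)/(1+ψ₁(Kᵢ−1)) = 0.
Check two-phase: ΣzᵢKᵢ = 1.539 > 1 and Σzᵢ/Kᵢ = 1.431 > 1, so g(0) = 0.539 > 0 and g(1) = -0.431 < 0.
Newton iteration, ψ₁⁰ = 0.67:
  ψ₁ = 0.670: g = -0.1286, g' = -0.776 → ψ₁ = 0.504
  ψ₁ = 0.504: g = -0.0020, g' = -0.768 → ψ₁ = 0.502
Converged at ψ₁ = 0.502.
Drum-1 compositions:
  carbon tetrachloride: x = 0.075, y = 0.239
  2-propanol: x = 0.157, y = 0.428
  o-xylene: x = 0.458, y = 0.213
  n-nonane: x = 0.310, y = 0.120
Drum-2 feed = drum-1 liquid: z₂ = (0.0746, 0.1573, 0.4578, 0.3102).
Drum 2:
Newton iteration, ψ₂⁰ = 0.69:
  ψ₂ = 0.690: g = -0.0742, g' = -0.379 → ψ₂ = 0.494
  ψ₂ = 0.494: g = 0.0099, g' = -0.497 → ψ₂ = 0.514
  ψ₂ = 0.514: g = 0.0002, g' = -0.480 → ψ₂ = 0.515
Converged at ψ₂ = 0.515.
  carbon tetrachloride: x = 0.024, y = 0.122
  2-propanol: x = 0.058, y = 0.251
  o-xylene: x = 0.530, y = 0.390
  n-nonane: x = 0.387, y = 0.237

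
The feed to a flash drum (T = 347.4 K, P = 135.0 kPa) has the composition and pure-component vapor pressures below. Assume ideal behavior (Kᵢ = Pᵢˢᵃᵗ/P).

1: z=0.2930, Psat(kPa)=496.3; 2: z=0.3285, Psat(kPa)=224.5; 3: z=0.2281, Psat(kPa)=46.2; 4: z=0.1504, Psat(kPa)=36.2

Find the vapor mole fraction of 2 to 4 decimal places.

y_2 = 0.3883

Raoult's law: Kᵢ = Pᵢˢᵃᵗ/P = Pᵢˢᵃᵗ/135.0.
  K_1 = 496.3/135.0 = 3.676296, K_2 = 224.5/135.0 = 1.662963, K_3 = 46.2/135.0 = 0.342222, K_4 = 36.2/135.0 = 0.268148
Rachford–Rice: g(ψ) = Σ zᵢ(Kᵢ−1)/(1+ψ(Kᵢ−1)) = 0.
g(0) = ΣzᵢKᵢ − 1 = 0.7418 and g(1) = 1 − Σzᵢ/Kᵢ = -0.5046, so a root lies in (0, 1).
Newton–Raphson from ψ = 0.5:
  ψ = 0.5000: g = 0.10178, g' = -0.8848 → ψ = 0.6150
  ψ = 0.6150: g = -0.00109, g' = -0.9174 → ψ = 0.6138
Converged at ψ = 0.6138.
Compositions from xᵢ = zᵢ/(1+ψ(Kᵢ−1)), yᵢ = Kᵢxᵢ:
  1: x = 0.1109, y = 0.4076
  2: x = 0.2335, y = 0.3883
  3: x = 0.3826, y = 0.1309
  4: x = 0.2731, y = 0.0732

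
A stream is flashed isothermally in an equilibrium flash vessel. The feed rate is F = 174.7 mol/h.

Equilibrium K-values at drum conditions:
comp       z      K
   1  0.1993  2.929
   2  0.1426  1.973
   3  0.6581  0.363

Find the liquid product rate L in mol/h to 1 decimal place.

L = 157.0 mol/h

Material balance + equilibrium reduce to Σ zᵢ(Kᵢ−1)/(1+ψ(Kᵢ−1)) = 0.
Check two-phase: ΣzᵢKᵢ = 1.1040 > 1 and Σzᵢ/Kᵢ = 1.9533 > 1, so g(0) = 0.1040 > 0 and g(1) = -0.9533 < 0.
Newton iteration, ψ⁰ = 0.5:
  ψ = 0.5000: g = -0.32609, g' = -0.8282 → ψ = 0.1063
  ψ = 0.1063: g = -0.00486, g' = -0.9288 → ψ = 0.1010
  ψ = 0.1010: g = 0.00002, g' = -0.9364 → ψ = 0.1011
Converged at ψ = 0.1011.
Then V = ψ·F = 0.1011·174.7 = 17.7 mol/h and L = F − V = 157.0 mol/h.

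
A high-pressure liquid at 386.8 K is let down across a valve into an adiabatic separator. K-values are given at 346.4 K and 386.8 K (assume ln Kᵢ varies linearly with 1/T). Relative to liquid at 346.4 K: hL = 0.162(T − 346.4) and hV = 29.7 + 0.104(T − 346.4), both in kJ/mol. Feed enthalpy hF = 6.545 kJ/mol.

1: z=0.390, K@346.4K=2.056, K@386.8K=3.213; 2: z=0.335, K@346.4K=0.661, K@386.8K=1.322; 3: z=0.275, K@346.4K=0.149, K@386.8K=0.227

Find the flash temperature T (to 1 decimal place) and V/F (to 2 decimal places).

T = 351.3 K, V/F = 0.20

Adiabatic flash: solve Rachford–Rice at each trial T, then check hF = ψ·hV(T) + (1−ψ)·hL(T).
  T = 346.4 K: K = (2.056, 0.661, 0.149), RR gives ψ = 0.099, H_out = 2.931 kJ/mol
  T = 386.8 K: K = (3.213, 1.322, 0.227), RR gives ψ = 0.666, H_out = 24.753 kJ/mol
  T = 366.6 K: K = (2.602, 0.953, 0.186), RR gives ψ = 0.442, H_out = 15.883 kJ/mol
  T = 356.5 K: K = (2.321, 0.798, 0.167), RR gives ψ = 0.288, H_out = 10.014 kJ/mol
  T = 351.4 K: K = (2.185, 0.726, 0.158), RR gives ψ = 0.197, H_out = 6.610 kJ/mol
  T = 348.9 K: K = (2.120, 0.693, 0.153), RR gives ψ = 0.149, H_out = 4.817 kJ/mol
  T = 350.1 K: K = (2.151, 0.709, 0.155), RR gives ψ = 0.173, H_out = 5.688 kJ/mol
Linear interpolation between T = 350.1 (H_out = 5.688) and T = 351.4 (H_out = 6.610) on hF = 6.545 gives T ≈ 351.3 K, at which ψ = 0.20.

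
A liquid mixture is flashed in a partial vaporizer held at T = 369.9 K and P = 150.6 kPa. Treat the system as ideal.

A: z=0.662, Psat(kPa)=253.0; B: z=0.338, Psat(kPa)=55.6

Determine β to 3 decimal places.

Raoult's law: Kᵢ = Pᵢˢᵃᵗ/P = Pᵢˢᵃᵗ/150.6.
  K_A = 253.0/150.6 = 1.67995, K_B = 55.6/150.6 = 0.36919
Rachford–Rice: g(β) = Σ zᵢ(Kᵢ−1)/(1+β(Kᵢ−1)) = 0.
Feasibility: ΣzᵢKᵢ = 1.237, Σzᵢ/Kᵢ = 1.310 — both > 1, two phases present.
Binary case is linear: z₁(K₁−1)(1+β(K₂−1)) + z₂(K₂−1)(1+β(K₁−1)) = 0
⇒ β = [z₁(K₁−1)+z₂(K₂−1)] / [−(K₁−1)(K₂−1)] = 0.2369/0.4289 = 0.552

β = 0.552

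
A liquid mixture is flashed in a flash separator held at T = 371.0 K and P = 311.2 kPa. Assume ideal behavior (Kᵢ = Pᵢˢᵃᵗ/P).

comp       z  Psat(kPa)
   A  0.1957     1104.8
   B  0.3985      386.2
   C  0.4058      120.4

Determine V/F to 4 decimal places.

V/F = 0.4084

Raoult's law: Kᵢ = Pᵢˢᵃᵗ/P = Pᵢˢᵃᵗ/311.2.
  K_A = 1104.8/311.2 = 3.550129, K_B = 386.2/311.2 = 1.241003, K_C = 120.4/311.2 = 0.386889
Material balance + equilibrium reduce to Σ zᵢ(Kᵢ−1)/(1+V/F(Kᵢ−1)) = 0.
Check two-phase: ΣzᵢKᵢ = 1.3463 > 1 and Σzᵢ/Kᵢ = 1.4251 > 1, so g(0) = 0.3463 > 0 and g(1) = -0.4251 < 0.
Iterate (Newton) starting at V/F = 0.6:
  V/F = 0.6000: g = -0.11243, g' = -0.5982 → V/F = 0.4121
  V/F = 0.4121: g = -0.00219, g' = -0.5949 → V/F = 0.4084
Converged at V/F = 0.4084.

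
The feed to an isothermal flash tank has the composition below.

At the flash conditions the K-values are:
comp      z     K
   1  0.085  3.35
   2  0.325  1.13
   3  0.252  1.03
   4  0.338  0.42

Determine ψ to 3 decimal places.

ψ = 0.107

Newton iteration, ψ⁰ = 0.52:
  ψ = 0.520: g = -0.1438, g' = -0.333 → ψ = 0.089
  ψ = 0.089: g = 0.0080, g' = -0.454 → ψ = 0.106
  ψ = 0.106: g = 0.0002, g' = -0.435 → ψ = 0.107
Converged at ψ = 0.107.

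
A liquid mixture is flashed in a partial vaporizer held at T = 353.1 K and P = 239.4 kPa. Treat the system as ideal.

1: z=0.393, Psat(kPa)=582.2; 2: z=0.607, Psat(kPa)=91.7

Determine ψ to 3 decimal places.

Raoult's law: Kᵢ = Pᵢˢᵃᵗ/P = Pᵢˢᵃᵗ/239.4.
  K_1 = 582.2/239.4 = 2.43191, K_2 = 91.7/239.4 = 0.38304
Material balance + equilibrium reduce to Σ zᵢ(Kᵢ−1)/(1+ψ(Kᵢ−1)) = 0.
Feasibility: ΣzᵢKᵢ = 1.188, Σzᵢ/Kᵢ = 1.746 — both > 1, two phases present.
Newton iteration, ψ⁰ = 0.36:
  ψ = 0.360: g = -0.1101, g' = -0.733 → ψ = 0.210
  ψ = 0.210: g = 0.0026, g' = -0.781 → ψ = 0.213
Converged at ψ = 0.213.

ψ = 0.213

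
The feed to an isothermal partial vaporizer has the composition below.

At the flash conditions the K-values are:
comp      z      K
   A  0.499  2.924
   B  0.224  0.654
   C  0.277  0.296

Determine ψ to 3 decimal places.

Material balance + equilibrium reduce to Σ zᵢ(Kᵢ−1)/(1+ψ(Kᵢ−1)) = 0.
g(0) = ΣzᵢKᵢ − 1 = 0.688 and g(1) = 1 − Σzᵢ/Kᵢ = -0.449, so a root lies in (0, 1).
Newton–Raphson from ψ = 0.5:
  ψ = 0.500: g = 0.0947, g' = -0.846 → ψ = 0.612
Converged at ψ = 0.612.

ψ = 0.612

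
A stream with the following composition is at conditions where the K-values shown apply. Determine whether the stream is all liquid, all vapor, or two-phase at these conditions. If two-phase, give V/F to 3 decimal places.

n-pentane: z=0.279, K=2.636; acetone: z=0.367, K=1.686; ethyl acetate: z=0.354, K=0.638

ΣzᵢKᵢ = 1.580; Σzᵢ/Kᵢ = 0.878.
Since Σzᵢ/Kᵢ < 1 the mixture is above its dew point — single vapor phase.

all vapor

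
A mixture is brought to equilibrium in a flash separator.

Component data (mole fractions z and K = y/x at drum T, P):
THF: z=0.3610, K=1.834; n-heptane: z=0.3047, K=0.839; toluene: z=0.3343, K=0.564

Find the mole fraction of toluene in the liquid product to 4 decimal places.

x_toluene = 0.4021

Rachford–Rice: g(V/F) = Σ zᵢ(Kᵢ−1)/(1+V/F(Kᵢ−1)) = 0.
Feasibility: ΣzᵢKᵢ = 1.1063, Σzᵢ/Kᵢ = 1.1527 — both > 1, two phases present.
Newton–Raphson from V/F = 0.57:
  V/F = 0.5700: g = -0.04391, g' = -0.2375 → V/F = 0.3851
  V/F = 0.3851: g = 0.00042, g' = -0.2446 → V/F = 0.3868
Converged at V/F = 0.3868.
Compositions from xᵢ = zᵢ/(1+V/F(Kᵢ−1)), yᵢ = Kᵢxᵢ:
  THF: x = 0.2729, y = 0.5006
  n-heptane: x = 0.3249, y = 0.2726
  toluene: x = 0.4021, y = 0.2268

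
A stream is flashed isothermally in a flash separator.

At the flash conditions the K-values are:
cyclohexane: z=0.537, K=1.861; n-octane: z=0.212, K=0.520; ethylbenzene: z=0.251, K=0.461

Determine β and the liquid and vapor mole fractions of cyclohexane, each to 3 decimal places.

β = 0.510, x_cyclohexane = 0.373, y_cyclohexane = 0.694

Iterate (Newton) starting at β = 0.5:
  β = 0.500: g = 0.0041, g' = -0.416 → β = 0.510
Converged at β = 0.510.
Compositions from xᵢ = zᵢ/(1+β(Kᵢ−1)), yᵢ = Kᵢxᵢ:
  cyclohexane: x = 0.373, y = 0.694
  n-octane: x = 0.281, y = 0.146
  ethylbenzene: x = 0.346, y = 0.160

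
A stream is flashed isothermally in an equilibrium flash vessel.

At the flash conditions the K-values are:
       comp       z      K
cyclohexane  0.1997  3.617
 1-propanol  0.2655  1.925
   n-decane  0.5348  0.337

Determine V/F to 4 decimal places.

V/F = 0.3462

Rachford–Rice: g(V/F) = Σ zᵢ(Kᵢ−1)/(1+V/F(Kᵢ−1)) = 0.
Check two-phase: ΣzᵢKᵢ = 1.4136 > 1 and Σzᵢ/Kᵢ = 1.7801 > 1, so g(0) = 0.4136 > 0 and g(1) = -0.7801 < 0.
Iterate (Newton) starting at V/F = 0.64:
  V/F = 0.6400: g = -0.26628, g' = -0.9901 → V/F = 0.3711
  V/F = 0.3711: g = -0.02229, g' = -0.8915 → V/F = 0.3461
  V/F = 0.3461: g = 0.00013, g' = -0.9029 → V/F = 0.3462
Converged at V/F = 0.3462.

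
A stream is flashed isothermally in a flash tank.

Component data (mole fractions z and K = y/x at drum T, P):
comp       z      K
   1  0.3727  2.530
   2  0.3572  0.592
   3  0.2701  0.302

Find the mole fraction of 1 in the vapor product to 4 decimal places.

Newton iteration, V/F⁰ = 0.5:
  V/F = 0.5000: g = -0.14961, g' = -0.6844 → V/F = 0.2814
  V/F = 0.2814: g = -0.00064, g' = -0.7060 → V/F = 0.2805
Converged at V/F = 0.2805.
Compositions from xᵢ = zᵢ/(1+V/F(Kᵢ−1)), yᵢ = Kᵢxᵢ:
  1: x = 0.2608, y = 0.6598
  2: x = 0.4034, y = 0.2388
  3: x = 0.3359, y = 0.1014

y_1 = 0.6598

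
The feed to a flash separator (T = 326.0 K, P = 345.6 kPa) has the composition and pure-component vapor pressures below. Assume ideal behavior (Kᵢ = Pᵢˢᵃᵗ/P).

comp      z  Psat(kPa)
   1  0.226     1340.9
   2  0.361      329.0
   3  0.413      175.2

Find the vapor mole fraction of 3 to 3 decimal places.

y_3 = 0.270

Raoult's law: Kᵢ = Pᵢˢᵃᵗ/P = Pᵢˢᵃᵗ/345.6.
  K_1 = 1340.9/345.6 = 3.87992, K_2 = 329.0/345.6 = 0.95197, K_3 = 175.2/345.6 = 0.50694
Newton iteration, β⁰ = 0.5:
  β = 0.500: g = -0.0213, g' = -0.493 → β = 0.457
  β = 0.457: g = 0.0005, g' = -0.518 → β = 0.458
Converged at β = 0.458.
Compositions from xᵢ = zᵢ/(1+β(Kᵢ−1)), yᵢ = Kᵢxᵢ:
  1: x = 0.097, y = 0.378
  2: x = 0.369, y = 0.351
  3: x = 0.533, y = 0.270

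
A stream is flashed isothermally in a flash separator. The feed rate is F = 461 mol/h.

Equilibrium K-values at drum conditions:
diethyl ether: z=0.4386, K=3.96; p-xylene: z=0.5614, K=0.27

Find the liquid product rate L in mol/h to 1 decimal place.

L = 271.5 mol/h

Newton iteration, ψ⁰ = 0.52:
  ψ = 0.5200: g = -0.14929, g' = -1.3733 → ψ = 0.4113
  ψ = 0.4113: g = -0.00018, g' = -1.3925 → ψ = 0.4112
Converged at ψ = 0.4112.
Then V = ψ·F = 0.4112·461 = 189.5 mol/h and L = F − V = 271.5 mol/h.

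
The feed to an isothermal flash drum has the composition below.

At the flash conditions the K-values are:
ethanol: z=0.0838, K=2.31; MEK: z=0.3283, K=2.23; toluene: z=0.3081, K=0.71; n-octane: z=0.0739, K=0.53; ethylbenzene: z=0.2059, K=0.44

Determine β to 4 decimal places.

Rachford–Rice: g(β) = Σ zᵢ(Kᵢ−1)/(1+β(Kᵢ−1)) = 0.
g(0) = ΣzᵢKᵢ − 1 = 0.2742 and g(1) = 1 − Σzᵢ/Kᵢ = -0.2248, so a root lies in (0, 1).
Newton iteration, β⁰ = 0.41:
  β = 0.4100: g = 0.04576, g' = -0.4476 → β = 0.5122
  β = 0.5122: g = 0.00106, g' = -0.4295 → β = 0.5147
Converged at β = 0.5147.

β = 0.5147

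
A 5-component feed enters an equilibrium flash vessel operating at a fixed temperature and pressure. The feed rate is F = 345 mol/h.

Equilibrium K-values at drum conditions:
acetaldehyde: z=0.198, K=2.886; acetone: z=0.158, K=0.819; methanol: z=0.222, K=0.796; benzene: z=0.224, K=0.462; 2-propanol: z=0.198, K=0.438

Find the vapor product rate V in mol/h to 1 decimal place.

V = 31.1 mol/h

Let ψ = V/F and solve Σ zᵢ(Kᵢ−1)/(1+ψ(Kᵢ−1)) = 0.
Feasibility: ΣzᵢKᵢ = 1.068, Σzᵢ/Kᵢ = 1.477 — both > 1, two phases present.
Newton iteration, ψ⁰ = 0.5:
  ψ = 0.500: g = -0.2093, g' = -0.447 → ψ = 0.031
  ψ = 0.031: g = 0.0424, g' = -0.774 → ψ = 0.086
  ψ = 0.086: g = 0.0028, g' = -0.677 → ψ = 0.090
Converged at ψ = 0.090.
Then V = ψ·F = 0.0903·345 = 31.1 mol/h and L = F − V = 313.9 mol/h.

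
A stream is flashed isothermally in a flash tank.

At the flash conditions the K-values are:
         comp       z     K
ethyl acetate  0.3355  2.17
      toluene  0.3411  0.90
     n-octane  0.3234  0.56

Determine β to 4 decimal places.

β = 0.6036

Newton iteration, β⁰ = 0.45:
  β = 0.4500: g = 0.04400, g' = -0.2982 → β = 0.5976
  β = 0.5976: g = 0.00168, g' = -0.2782 → β = 0.6036
Converged at β = 0.6036.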